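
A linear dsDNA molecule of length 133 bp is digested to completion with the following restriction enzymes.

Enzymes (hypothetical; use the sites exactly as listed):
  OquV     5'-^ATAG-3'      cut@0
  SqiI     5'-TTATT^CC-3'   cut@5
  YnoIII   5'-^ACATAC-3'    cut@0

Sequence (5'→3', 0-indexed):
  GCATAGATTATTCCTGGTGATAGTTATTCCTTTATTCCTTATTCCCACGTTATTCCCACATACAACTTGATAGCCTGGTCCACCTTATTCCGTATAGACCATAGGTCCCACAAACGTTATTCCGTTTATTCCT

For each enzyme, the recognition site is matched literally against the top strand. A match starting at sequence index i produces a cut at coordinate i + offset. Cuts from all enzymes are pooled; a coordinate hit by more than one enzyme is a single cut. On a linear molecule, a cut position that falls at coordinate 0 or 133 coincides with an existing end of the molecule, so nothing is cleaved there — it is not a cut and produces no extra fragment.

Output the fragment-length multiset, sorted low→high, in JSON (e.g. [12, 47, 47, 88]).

Scan for sites:
  OquV (ATAG, off=0): starts [2, 19, 69, 93, 100] → cuts [2, 19, 69, 93, 100]
  SqiI (TTATTCC, off=5): starts [7, 23, 31, 38, 49, 84, 116, 125] → cuts [12, 28, 36, 43, 54, 89, 121, 130]
  YnoIII (ACATAC, off=0): starts [57] → cuts [57]

Pooled cuts: [2, 12, 19, 28, 36, 43, 54, 57, 69, 89, 93, 100, 121, 130]

Fragments:
  [0,2): 2 bp
  [2,12): 10 bp
  [12,19): 7 bp
  [19,28): 9 bp
  [28,36): 8 bp
  [36,43): 7 bp
  [43,54): 11 bp
  [54,57): 3 bp
  [57,69): 12 bp
  [69,89): 20 bp
  [89,93): 4 bp
  [93,100): 7 bp
  [100,121): 21 bp
  [121,130): 9 bp
  [130,133): 3 bp

[2,3,3,4,7,7,7,8,9,9,10,11,12,20,21]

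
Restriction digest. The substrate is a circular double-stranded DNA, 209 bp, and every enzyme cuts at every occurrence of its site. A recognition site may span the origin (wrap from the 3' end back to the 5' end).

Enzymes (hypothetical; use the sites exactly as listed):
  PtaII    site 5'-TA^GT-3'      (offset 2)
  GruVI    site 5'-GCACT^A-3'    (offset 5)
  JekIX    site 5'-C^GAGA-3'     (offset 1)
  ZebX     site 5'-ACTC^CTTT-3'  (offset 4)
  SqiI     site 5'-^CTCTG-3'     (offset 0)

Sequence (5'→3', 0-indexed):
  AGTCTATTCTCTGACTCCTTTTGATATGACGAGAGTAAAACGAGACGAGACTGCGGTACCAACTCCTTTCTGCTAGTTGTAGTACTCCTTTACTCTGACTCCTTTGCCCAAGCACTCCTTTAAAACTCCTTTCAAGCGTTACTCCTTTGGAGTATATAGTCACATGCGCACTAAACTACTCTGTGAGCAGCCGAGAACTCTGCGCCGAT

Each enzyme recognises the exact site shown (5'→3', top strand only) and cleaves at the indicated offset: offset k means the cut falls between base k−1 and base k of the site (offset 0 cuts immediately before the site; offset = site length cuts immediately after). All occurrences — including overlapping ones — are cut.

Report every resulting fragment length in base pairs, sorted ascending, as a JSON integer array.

Scan for sites:
  PtaII TAGT/2: at [73, 79, 156, 208] ⇒ [1, 75, 81, 158]
  GruVI GCACTA/5: at [167] ⇒ [172]
  JekIX CGAGA/1: at [29, 40, 45, 191] ⇒ [30, 41, 46, 192]
  ZebX ACTCCTTT/4: at [13, 61, 83, 97, 113, 124, 140] ⇒ [17, 65, 87, 101, 117, 128, 144]
  SqiI CTCTG/0: at [8, 92, 178, 197] ⇒ [8, 92, 178, 197]

All cut coordinates (distinct, sorted): [1, 8, 17, 30, 41, 46, 65, 75, 81, 87, 92, 101, 117, 128, 144, 158, 172, 178, 192, 197]

Fragment lengths:
  1→8: 7 bp
  8→17: 9 bp
  17→30: 13 bp
  30→41: 11 bp
  41→46: 5 bp
  46→65: 19 bp
  65→75: 10 bp
  75→81: 6 bp
  81→87: 6 bp
  87→92: 5 bp
  92→101: 9 bp
  101→117: 16 bp
  117→128: 11 bp
  128→144: 16 bp
  144→158: 14 bp
  158→172: 14 bp
  172→178: 6 bp
  178→192: 14 bp
  192→197: 5 bp
  197→1 (wrap): 209-197+1 = 13 bp

[5,5,5,6,6,6,7,9,9,10,11,11,13,13,14,14,14,16,16,19]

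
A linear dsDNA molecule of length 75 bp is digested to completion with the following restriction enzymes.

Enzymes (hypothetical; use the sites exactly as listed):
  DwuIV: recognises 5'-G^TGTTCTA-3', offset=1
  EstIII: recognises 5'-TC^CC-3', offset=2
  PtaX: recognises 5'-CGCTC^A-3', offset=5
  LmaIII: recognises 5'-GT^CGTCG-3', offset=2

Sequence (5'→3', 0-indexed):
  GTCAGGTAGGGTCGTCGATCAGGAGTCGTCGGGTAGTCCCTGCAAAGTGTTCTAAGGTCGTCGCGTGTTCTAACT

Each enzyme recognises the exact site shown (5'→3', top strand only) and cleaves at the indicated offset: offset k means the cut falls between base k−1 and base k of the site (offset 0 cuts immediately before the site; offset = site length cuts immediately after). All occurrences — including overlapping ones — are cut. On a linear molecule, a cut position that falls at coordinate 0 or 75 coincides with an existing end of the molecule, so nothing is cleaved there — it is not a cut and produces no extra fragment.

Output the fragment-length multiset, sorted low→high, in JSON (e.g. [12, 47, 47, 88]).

[7,9,10,11,12,12,14]

Scan for sites:
  DwuIV GTGTTCTA/1: at [46, 64] ⇒ [47, 65]
  EstIII TCCC/2: at [36] ⇒ [38]
  PtaX (CGCTCA, off=5): no sites
  LmaIII GTCGTCG/2: at [10, 24, 56] ⇒ [12, 26, 58]

Pooled cuts: [12, 26, 38, 47, 58, 65]

Fragment lengths:
  [0,12): 12 bp
  [12,26): 14 bp
  [26,38): 12 bp
  [38,47): 9 bp
  [47,58): 11 bp
  [58,65): 7 bp
  [65,75): 10 bp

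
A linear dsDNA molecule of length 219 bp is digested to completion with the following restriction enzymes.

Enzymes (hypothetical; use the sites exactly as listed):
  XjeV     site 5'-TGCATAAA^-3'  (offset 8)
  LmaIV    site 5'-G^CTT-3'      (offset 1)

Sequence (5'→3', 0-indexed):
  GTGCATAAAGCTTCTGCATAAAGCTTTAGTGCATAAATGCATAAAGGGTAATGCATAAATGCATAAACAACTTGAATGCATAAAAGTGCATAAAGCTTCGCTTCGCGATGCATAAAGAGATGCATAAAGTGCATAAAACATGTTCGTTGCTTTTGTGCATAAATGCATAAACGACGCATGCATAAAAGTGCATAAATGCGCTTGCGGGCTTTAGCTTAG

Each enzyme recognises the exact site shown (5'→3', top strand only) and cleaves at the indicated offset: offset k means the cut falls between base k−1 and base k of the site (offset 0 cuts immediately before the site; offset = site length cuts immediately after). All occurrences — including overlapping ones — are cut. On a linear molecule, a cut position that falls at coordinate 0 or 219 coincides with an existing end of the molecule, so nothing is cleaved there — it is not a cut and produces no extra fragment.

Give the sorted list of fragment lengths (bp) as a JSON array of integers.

Site scan:
  XjeV TGCATAAA/8: at [1, 14, 29, 37, 51, 59, 76, 86, 108, 120, 129, 155, 163, 178, 188] ⇒ [9, 22, 37, 45, 59, 67, 84, 94, 116, 128, 137, 163, 171, 186, 196]
  LmaIV GCTT/1: at [9, 22, 94, 99, 148, 199, 207, 213] ⇒ [10, 23, 95, 100, 149, 200, 208, 214]

All cut coordinates (distinct, sorted): [9, 10, 22, 23, 37, 45, 59, 67, 84, 94, 95, 100, 116, 128, 137, 149, 163, 171, 186, 196, 200, 208, 214]

Fragment lengths:
  [0,9): 9 bp
  [9,10): 1 bp
  [10,22): 12 bp
  [22,23): 1 bp
  [23,37): 14 bp
  [37,45): 8 bp
  [45,59): 14 bp
  [59,67): 8 bp
  [67,84): 17 bp
  [84,94): 10 bp
  [94,95): 1 bp
  [95,100): 5 bp
  [100,116): 16 bp
  [116,128): 12 bp
  [128,137): 9 bp
  [137,149): 12 bp
  [149,163): 14 bp
  [163,171): 8 bp
  [171,186): 15 bp
  [186,196): 10 bp
  [196,200): 4 bp
  [200,208): 8 bp
  [208,214): 6 bp
  [214,219): 5 bp

[1,1,1,4,5,5,6,8,8,8,8,9,9,10,10,12,12,12,14,14,14,15,16,17]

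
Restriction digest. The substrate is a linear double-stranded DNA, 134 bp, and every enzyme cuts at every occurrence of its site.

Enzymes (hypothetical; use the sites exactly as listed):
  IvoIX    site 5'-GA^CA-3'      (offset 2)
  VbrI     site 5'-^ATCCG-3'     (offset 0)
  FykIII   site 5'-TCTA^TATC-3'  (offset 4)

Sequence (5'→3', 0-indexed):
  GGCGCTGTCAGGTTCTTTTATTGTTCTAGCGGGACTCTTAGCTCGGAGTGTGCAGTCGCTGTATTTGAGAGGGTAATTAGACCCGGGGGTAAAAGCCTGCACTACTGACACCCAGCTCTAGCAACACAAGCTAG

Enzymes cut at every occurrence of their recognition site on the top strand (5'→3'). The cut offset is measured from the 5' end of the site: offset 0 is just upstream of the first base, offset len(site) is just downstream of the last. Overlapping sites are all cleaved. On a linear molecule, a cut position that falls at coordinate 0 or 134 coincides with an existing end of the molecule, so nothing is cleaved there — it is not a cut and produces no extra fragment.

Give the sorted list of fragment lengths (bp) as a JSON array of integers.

Site scan:
  IvoIX (GACA, off=2): starts [106] → cuts [108]
  VbrI (ATCCG, off=0): no sites
  FykIII (TCTATATC, off=4): no sites

All cut coordinates (distinct, sorted): [108]

Fragments:
  [0,108): 108 bp
  [108,134): 26 bp

[26,108]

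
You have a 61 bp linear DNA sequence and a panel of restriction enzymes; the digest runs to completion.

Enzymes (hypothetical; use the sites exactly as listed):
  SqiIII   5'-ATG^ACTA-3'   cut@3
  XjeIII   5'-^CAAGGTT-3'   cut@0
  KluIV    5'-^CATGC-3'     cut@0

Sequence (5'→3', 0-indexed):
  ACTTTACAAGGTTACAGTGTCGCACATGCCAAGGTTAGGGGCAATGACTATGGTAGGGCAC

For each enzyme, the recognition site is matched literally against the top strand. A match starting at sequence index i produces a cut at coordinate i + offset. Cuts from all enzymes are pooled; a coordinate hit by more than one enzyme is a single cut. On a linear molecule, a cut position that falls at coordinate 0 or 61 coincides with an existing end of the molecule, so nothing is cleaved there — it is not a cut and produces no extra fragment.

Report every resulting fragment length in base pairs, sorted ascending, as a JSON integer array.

Scan for sites:
  SqiIII (ATGACTA, off=3): starts [43] → cuts [46]
  XjeIII (CAAGGTT, off=0): starts [6, 29] → cuts [6, 29]
  KluIV (CATGC, off=0): starts [24] → cuts [24]

Pooled cuts: [6, 24, 29, 46]

Fragment lengths:
  [0,6): 6 bp
  [6,24): 18 bp
  [24,29): 5 bp
  [29,46): 17 bp
  [46,61): 15 bp

[5,6,15,17,18]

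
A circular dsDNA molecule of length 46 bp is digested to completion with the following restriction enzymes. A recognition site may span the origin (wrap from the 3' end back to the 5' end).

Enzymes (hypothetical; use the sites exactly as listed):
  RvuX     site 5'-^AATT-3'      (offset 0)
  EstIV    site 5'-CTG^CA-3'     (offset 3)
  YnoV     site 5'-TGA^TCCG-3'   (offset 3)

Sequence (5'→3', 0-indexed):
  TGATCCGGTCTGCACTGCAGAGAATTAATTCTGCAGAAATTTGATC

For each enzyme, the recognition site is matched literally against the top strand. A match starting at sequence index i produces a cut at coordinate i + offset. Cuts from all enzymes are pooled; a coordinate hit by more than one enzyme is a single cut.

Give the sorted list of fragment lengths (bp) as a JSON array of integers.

Per-enzyme occurrences:
  RvuX AATT/0: at [22, 26, 37] ⇒ [22, 26, 37]
  EstIV CTGCA/3: at [9, 14, 30] ⇒ [12, 17, 33]
  YnoV TGATCCG/3: at [0] ⇒ [3]

Pooled cuts: [3, 12, 17, 22, 26, 33, 37]

Fragments:
  3→12: 9 bp
  12→17: 5 bp
  17→22: 5 bp
  22→26: 4 bp
  26→33: 7 bp
  33→37: 4 bp
  37→3 (wrap): 46-37+3 = 12 bp

[4,4,5,5,7,9,12]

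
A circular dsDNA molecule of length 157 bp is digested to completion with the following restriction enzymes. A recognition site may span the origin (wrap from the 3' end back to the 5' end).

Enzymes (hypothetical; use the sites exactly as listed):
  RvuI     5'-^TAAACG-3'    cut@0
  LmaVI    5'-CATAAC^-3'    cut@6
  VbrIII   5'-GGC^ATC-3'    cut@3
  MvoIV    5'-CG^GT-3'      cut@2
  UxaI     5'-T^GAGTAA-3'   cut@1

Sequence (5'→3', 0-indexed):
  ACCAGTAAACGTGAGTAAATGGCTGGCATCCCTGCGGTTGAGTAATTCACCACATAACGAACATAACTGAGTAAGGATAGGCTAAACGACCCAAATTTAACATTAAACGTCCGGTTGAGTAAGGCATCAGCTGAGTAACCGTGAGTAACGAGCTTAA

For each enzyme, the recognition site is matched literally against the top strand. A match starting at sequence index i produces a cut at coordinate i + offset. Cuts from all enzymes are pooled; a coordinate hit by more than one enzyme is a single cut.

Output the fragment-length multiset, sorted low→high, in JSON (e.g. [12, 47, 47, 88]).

[1,3,3,7,7,9,9,9,10,10,14,15,19,20,21]

Site scan:
  RvuI TAAACG/0: at [5, 82, 103] ⇒ [5, 82, 103]
  LmaVI CATAAC/6: at [52, 61] ⇒ [58, 67]
  VbrIII GGCATC/3: at [24, 122] ⇒ [27, 125]
  MvoIV CGGT/2: at [34, 111] ⇒ [36, 113]
  UxaI TGAGTAA/1: at [11, 38, 67, 115, 131, 141] ⇒ [12, 39, 68, 116, 132, 142]

All cut coordinates (distinct, sorted): [5, 12, 27, 36, 39, 58, 67, 68, 82, 103, 113, 116, 125, 132, 142]

Fragments:
  5→12: 7 bp
  12→27: 15 bp
  27→36: 9 bp
  36→39: 3 bp
  39→58: 19 bp
  58→67: 9 bp
  67→68: 1 bp
  68→82: 14 bp
  82→103: 21 bp
  103→113: 10 bp
  113→116: 3 bp
  116→125: 9 bp
  125→132: 7 bp
  132→142: 10 bp
  142→5 (wrap): 157-142+5 = 20 bp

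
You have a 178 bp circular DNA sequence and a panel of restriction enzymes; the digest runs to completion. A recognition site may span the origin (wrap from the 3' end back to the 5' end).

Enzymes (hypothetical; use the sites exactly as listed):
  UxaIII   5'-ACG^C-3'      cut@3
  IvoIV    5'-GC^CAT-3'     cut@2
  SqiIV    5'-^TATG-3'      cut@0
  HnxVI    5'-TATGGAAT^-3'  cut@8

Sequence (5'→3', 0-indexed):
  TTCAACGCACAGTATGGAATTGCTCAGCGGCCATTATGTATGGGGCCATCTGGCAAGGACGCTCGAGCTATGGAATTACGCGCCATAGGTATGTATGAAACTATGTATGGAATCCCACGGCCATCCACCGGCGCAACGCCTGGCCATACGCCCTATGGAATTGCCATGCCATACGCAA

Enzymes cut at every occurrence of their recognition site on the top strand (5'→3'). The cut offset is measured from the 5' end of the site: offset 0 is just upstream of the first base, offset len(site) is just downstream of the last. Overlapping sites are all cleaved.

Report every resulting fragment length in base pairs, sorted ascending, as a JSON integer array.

[3,3,3,3,4,4,4,4,5,5,6,6,6,6,7,8,8,8,8,8,8,8,10,11,15,17]

Per-enzyme occurrences:
  UxaIII (ACGC, off=3): starts [4, 58, 77, 135, 147, 172] → cuts [7, 61, 80, 138, 150, 175]
  IvoIV (GCCAT, off=2): starts [29, 44, 81, 119, 142, 162, 167] → cuts [31, 46, 83, 121, 144, 164, 169]
  SqiIV (TATG, off=0): starts [12, 34, 38, 68, 89, 93, 101, 105, 153] → cuts [12, 34, 38, 68, 89, 93, 101, 105, 153]
  HnxVI (TATGGAAT, off=8): starts [12, 68, 105, 153] → cuts [20, 76, 113, 161]

All cut coordinates (distinct, sorted): [7, 12, 20, 31, 34, 38, 46, 61, 68, 76, 80, 83, 89, 93, 101, 105, 113, 121, 138, 144, 150, 153, 161, 164, 169, 175]

Fragment lengths:
  7→12: 5 bp
  12→20: 8 bp
  20→31: 11 bp
  31→34: 3 bp
  34→38: 4 bp
  38→46: 8 bp
  46→61: 15 bp
  61→68: 7 bp
  68→76: 8 bp
  76→80: 4 bp
  80→83: 3 bp
  83→89: 6 bp
  89→93: 4 bp
  93→101: 8 bp
  101→105: 4 bp
  105→113: 8 bp
  113→121: 8 bp
  121→138: 17 bp
  138→144: 6 bp
  144→150: 6 bp
  150→153: 3 bp
  153→161: 8 bp
  161→164: 3 bp
  164→169: 5 bp
  169→175: 6 bp
  175→7 (wrap): 178-175+7 = 10 bp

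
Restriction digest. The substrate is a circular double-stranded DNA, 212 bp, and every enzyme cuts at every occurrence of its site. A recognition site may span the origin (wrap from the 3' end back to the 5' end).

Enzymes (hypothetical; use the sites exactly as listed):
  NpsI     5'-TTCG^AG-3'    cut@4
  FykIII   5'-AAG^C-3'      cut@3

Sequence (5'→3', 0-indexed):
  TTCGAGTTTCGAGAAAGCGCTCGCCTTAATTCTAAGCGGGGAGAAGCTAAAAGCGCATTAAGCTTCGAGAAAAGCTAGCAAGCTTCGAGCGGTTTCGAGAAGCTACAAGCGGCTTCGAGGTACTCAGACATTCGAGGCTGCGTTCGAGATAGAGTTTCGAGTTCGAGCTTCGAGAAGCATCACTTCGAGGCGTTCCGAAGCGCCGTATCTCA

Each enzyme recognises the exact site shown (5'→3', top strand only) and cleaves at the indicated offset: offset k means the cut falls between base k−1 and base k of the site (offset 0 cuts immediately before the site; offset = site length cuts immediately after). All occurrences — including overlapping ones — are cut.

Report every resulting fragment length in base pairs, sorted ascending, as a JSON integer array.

[5,5,5,5,6,6,7,7,7,7,7,8,8,9,10,10,10,12,13,13,16,17,19]

Per-enzyme occurrences:
  NpsI TTCGAG/4: at [0, 7, 63, 83, 93, 113, 130, 142, 155, 161, 168, 183] ⇒ [4, 11, 67, 87, 97, 117, 134, 146, 159, 165, 172, 187]
  FykIII AAGC/3: at [14, 33, 43, 50, 59, 71, 79, 99, 106, 174, 197] ⇒ [17, 36, 46, 53, 62, 74, 82, 102, 109, 177, 200]

Pooled cuts: [4, 11, 17, 36, 46, 53, 62, 67, 74, 82, 87, 97, 102, 109, 117, 134, 146, 159, 165, 172, 177, 187, 200]

Fragment lengths:
  4→11: 7 bp
  11→17: 6 bp
  17→36: 19 bp
  36→46: 10 bp
  46→53: 7 bp
  53→62: 9 bp
  62→67: 5 bp
  67→74: 7 bp
  74→82: 8 bp
  82→87: 5 bp
  87→97: 10 bp
  97→102: 5 bp
  102→109: 7 bp
  109→117: 8 bp
  117→134: 17 bp
  134→146: 12 bp
  146→159: 13 bp
  159→165: 6 bp
  165→172: 7 bp
  172→177: 5 bp
  177→187: 10 bp
  187→200: 13 bp
  200→4 (wrap): 212-200+4 = 16 bp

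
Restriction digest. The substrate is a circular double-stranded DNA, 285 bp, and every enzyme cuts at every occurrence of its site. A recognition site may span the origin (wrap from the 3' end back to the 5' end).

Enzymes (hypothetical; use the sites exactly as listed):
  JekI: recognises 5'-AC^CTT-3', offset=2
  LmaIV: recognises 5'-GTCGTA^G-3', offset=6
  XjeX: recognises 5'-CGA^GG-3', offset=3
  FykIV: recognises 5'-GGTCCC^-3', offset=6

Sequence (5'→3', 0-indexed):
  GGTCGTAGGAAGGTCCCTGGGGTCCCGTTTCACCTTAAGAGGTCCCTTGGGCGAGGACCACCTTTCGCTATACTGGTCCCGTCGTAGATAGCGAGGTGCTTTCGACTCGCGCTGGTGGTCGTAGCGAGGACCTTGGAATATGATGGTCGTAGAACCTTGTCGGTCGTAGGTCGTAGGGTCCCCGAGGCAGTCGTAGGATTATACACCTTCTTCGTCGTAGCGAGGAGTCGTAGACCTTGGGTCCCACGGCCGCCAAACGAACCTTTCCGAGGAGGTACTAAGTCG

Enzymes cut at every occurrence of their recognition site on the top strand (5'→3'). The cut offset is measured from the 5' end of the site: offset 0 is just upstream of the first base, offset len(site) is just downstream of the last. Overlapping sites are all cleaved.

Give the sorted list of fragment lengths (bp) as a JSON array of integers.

[3,3,4,4,4,4,6,7,7,7,7,8,8,8,9,9,10,10,10,11,13,13,13,17,19,20,22,29]

Scan for sites:
  JekI ACCTT/2: at [31, 59, 129, 153, 204, 233, 260] ⇒ [33, 61, 131, 155, 206, 235, 262]
  LmaIV GTCGTAG/6: at [1, 80, 117, 145, 162, 169, 189, 213, 226] ⇒ [7, 86, 123, 151, 168, 175, 195, 219, 232]
  XjeX CGAGG/3: at [51, 91, 124, 182, 220, 267] ⇒ [54, 94, 127, 185, 223, 270]
  FykIV GGTCCC/6: at [11, 20, 40, 74, 176, 239] ⇒ [17, 26, 46, 80, 182, 245]

All cut coordinates (distinct, sorted): [7, 17, 26, 33, 46, 54, 61, 80, 86, 94, 123, 127, 131, 151, 155, 168, 175, 182, 185, 195, 206, 219, 223, 232, 235, 245, 262, 270]

Fragments:
  7→17: 10 bp
  17→26: 9 bp
  26→33: 7 bp
  33→46: 13 bp
  46→54: 8 bp
  54→61: 7 bp
  61→80: 19 bp
  80→86: 6 bp
  86→94: 8 bp
  94→123: 29 bp
  123→127: 4 bp
  127→131: 4 bp
  131→151: 20 bp
  151→155: 4 bp
  155→168: 13 bp
  168→175: 7 bp
  175→182: 7 bp
  182→185: 3 bp
  185→195: 10 bp
  195→206: 11 bp
  206→219: 13 bp
  219→223: 4 bp
  223→232: 9 bp
  232→235: 3 bp
  235→245: 10 bp
  245→262: 17 bp
  262→270: 8 bp
  270→7 (wrap): 285-270+7 = 22 bp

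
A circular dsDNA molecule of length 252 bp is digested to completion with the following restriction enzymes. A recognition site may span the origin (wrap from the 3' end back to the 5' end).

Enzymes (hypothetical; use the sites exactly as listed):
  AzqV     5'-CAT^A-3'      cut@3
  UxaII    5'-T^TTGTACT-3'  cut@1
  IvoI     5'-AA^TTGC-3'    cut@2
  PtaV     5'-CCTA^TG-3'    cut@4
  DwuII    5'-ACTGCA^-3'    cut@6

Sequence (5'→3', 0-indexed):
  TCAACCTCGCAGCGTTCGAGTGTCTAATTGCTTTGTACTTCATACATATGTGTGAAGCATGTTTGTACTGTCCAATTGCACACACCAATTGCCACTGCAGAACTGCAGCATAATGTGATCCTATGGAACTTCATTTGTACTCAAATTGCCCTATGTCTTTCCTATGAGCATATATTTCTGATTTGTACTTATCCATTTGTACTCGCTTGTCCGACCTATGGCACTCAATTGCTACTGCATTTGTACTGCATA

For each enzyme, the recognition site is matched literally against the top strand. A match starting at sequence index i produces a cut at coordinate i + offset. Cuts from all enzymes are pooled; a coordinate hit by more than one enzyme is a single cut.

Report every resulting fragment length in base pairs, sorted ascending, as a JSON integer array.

[1,1,4,4,5,7,8,8,10,10,11,11,11,11,11,11,11,12,13,13,14,15,22,28]

Per-enzyme occurrences:
  AzqV CATA/3: at [40, 44, 108, 168, 248] ⇒ [43, 47, 111, 171, 251]
  UxaII TTTGTACT/1: at [31, 61, 133, 181, 195, 239] ⇒ [32, 62, 134, 182, 196, 240]
  IvoI AATTGC/2: at [25, 73, 86, 143, 226] ⇒ [27, 75, 88, 145, 228]
  PtaV CCTATG/4: at [119, 149, 160, 214] ⇒ [123, 153, 164, 218]
  DwuII ACTGCA/6: at [93, 101, 233, 244] ⇒ [99, 107, 239, 250]

All cut coordinates (distinct, sorted): [27, 32, 43, 47, 62, 75, 88, 99, 107, 111, 123, 134, 145, 153, 164, 171, 182, 196, 218, 228, 239, 240, 250, 251]

Fragments:
  27→32: 5 bp
  32→43: 11 bp
  43→47: 4 bp
  47→62: 15 bp
  62→75: 13 bp
  75→88: 13 bp
  88→99: 11 bp
  99→107: 8 bp
  107→111: 4 bp
  111→123: 12 bp
  123→134: 11 bp
  134→145: 11 bp
  145→153: 8 bp
  153→164: 11 bp
  164→171: 7 bp
  171→182: 11 bp
  182→196: 14 bp
  196→218: 22 bp
  218→228: 10 bp
  228→239: 11 bp
  239→240: 1 bp
  240→250: 10 bp
  250→251: 1 bp
  251→27 (wrap): 252-251+27 = 28 bp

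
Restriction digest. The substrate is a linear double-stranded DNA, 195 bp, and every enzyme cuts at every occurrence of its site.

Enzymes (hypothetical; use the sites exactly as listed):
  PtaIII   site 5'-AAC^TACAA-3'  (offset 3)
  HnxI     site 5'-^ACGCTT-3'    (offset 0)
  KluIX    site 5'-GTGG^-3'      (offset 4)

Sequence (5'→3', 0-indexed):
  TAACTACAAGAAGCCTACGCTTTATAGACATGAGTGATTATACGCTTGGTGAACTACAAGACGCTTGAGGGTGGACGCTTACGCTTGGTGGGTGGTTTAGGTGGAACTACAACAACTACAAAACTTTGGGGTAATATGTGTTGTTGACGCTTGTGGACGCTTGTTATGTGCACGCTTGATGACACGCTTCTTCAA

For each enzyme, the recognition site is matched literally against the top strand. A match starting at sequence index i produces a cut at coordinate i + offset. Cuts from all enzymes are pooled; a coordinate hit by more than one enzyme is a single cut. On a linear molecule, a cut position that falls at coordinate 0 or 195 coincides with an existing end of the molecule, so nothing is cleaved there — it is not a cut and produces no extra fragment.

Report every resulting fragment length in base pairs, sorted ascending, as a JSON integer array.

Per-enzyme occurrences:
  PtaIII AACTACAA/3: at [1, 51, 104, 113] ⇒ [4, 54, 107, 116]
  HnxI ACGCTT/0: at [16, 41, 60, 74, 80, 146, 156, 171, 183] ⇒ [16, 41, 60, 74, 80, 146, 156, 171, 183]
  KluIX GTGG/4: at [70, 87, 91, 100, 152] ⇒ [74, 91, 95, 104, 156]

Pooled cuts: [4, 16, 41, 54, 60, 74, 80, 91, 95, 104, 107, 116, 146, 156, 171, 183]

Fragments:
  [0,4): 4 bp
  [4,16): 12 bp
  [16,41): 25 bp
  [41,54): 13 bp
  [54,60): 6 bp
  [60,74): 14 bp
  [74,80): 6 bp
  [80,91): 11 bp
  [91,95): 4 bp
  [95,104): 9 bp
  [104,107): 3 bp
  [107,116): 9 bp
  [116,146): 30 bp
  [146,156): 10 bp
  [156,171): 15 bp
  [171,183): 12 bp
  [183,195): 12 bp

[3,4,4,6,6,9,9,10,11,12,12,12,13,14,15,25,30]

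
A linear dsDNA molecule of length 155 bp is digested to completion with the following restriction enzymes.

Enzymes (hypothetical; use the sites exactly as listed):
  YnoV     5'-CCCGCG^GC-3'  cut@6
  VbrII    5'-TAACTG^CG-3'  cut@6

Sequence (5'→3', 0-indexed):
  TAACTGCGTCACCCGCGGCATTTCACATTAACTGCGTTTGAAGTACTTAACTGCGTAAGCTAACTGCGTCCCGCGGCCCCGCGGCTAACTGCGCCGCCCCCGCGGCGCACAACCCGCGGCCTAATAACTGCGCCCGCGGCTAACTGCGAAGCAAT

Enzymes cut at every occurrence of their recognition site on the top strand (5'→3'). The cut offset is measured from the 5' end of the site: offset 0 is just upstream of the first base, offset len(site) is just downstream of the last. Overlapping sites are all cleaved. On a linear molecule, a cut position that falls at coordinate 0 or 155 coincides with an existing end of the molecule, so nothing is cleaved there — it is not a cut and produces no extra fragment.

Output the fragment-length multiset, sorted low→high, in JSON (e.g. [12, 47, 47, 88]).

[6,8,8,8,8,9,9,11,12,13,13,14,17,19]

Site scan:
  YnoV (CCCGCGGC, off=6): starts [11, 69, 77, 98, 112, 132] → cuts [17, 75, 83, 104, 118, 138]
  VbrII (TAACTGCG, off=6): starts [0, 28, 47, 60, 85, 124, 140] → cuts [6, 34, 53, 66, 91, 130, 146]

Pooled cuts: [6, 17, 34, 53, 66, 75, 83, 91, 104, 118, 130, 138, 146]

Fragment lengths:
  [0,6): 6 bp
  [6,17): 11 bp
  [17,34): 17 bp
  [34,53): 19 bp
  [53,66): 13 bp
  [66,75): 9 bp
  [75,83): 8 bp
  [83,91): 8 bp
  [91,104): 13 bp
  [104,118): 14 bp
  [118,130): 12 bp
  [130,138): 8 bp
  [138,146): 8 bp
  [146,155): 9 bp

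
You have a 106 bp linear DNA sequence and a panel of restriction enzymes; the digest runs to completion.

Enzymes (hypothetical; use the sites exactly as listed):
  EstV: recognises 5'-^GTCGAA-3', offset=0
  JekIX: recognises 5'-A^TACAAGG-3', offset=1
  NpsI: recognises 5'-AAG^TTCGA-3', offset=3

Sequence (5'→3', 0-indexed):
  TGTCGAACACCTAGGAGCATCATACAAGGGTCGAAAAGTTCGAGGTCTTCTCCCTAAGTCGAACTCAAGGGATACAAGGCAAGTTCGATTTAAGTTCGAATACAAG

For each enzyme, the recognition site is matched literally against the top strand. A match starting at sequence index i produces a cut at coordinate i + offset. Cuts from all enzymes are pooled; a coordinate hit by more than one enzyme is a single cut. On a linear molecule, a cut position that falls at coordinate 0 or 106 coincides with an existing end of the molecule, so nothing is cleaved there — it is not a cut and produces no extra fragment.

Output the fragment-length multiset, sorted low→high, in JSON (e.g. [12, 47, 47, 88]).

Scan for sites:
  EstV GTCGAA/0: at [1, 29, 57] ⇒ [1, 29, 57]
  JekIX ATACAAGG/1: at [21, 71] ⇒ [22, 72]
  NpsI AAGTTCGA/3: at [35, 80, 91] ⇒ [38, 83, 94]

All cut coordinates (distinct, sorted): [1, 22, 29, 38, 57, 72, 83, 94]

Fragment lengths:
  [0,1): 1 bp
  [1,22): 21 bp
  [22,29): 7 bp
  [29,38): 9 bp
  [38,57): 19 bp
  [57,72): 15 bp
  [72,83): 11 bp
  [83,94): 11 bp
  [94,106): 12 bp

[1,7,9,11,11,12,15,19,21]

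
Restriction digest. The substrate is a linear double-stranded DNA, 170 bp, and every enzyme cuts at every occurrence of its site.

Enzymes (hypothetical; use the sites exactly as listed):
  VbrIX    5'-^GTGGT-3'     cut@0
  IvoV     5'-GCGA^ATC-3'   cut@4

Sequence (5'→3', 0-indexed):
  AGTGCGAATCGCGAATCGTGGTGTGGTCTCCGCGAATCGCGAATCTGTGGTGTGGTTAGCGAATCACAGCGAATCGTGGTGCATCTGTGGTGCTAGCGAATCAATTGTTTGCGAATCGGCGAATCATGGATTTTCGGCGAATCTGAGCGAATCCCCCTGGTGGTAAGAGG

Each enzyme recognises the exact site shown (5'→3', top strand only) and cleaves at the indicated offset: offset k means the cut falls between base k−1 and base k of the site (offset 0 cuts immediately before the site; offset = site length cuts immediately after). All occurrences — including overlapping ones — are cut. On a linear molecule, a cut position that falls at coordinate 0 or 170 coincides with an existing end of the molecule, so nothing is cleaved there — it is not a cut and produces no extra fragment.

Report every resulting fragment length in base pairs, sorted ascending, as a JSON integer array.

[3,3,4,5,5,7,7,7,8,9,10,10,11,11,11,13,13,15,18]

Scan for sites:
  VbrIX (GTGGT, off=0): starts [17, 22, 46, 51, 75, 86, 159] → cuts [17, 22, 46, 51, 75, 86, 159]
  IvoV (GCGAATC, off=4): starts [3, 10, 31, 38, 58, 68, 95, 110, 118, 136, 146] → cuts [7, 14, 35, 42, 62, 72, 99, 114, 122, 140, 150]

Pooled cuts: [7, 14, 17, 22, 35, 42, 46, 51, 62, 72, 75, 86, 99, 114, 122, 140, 150, 159]

Fragment lengths:
  [0,7): 7 bp
  [7,14): 7 bp
  [14,17): 3 bp
  [17,22): 5 bp
  [22,35): 13 bp
  [35,42): 7 bp
  [42,46): 4 bp
  [46,51): 5 bp
  [51,62): 11 bp
  [62,72): 10 bp
  [72,75): 3 bp
  [75,86): 11 bp
  [86,99): 13 bp
  [99,114): 15 bp
  [114,122): 8 bp
  [122,140): 18 bp
  [140,150): 10 bp
  [150,159): 9 bp
  [159,170): 11 bp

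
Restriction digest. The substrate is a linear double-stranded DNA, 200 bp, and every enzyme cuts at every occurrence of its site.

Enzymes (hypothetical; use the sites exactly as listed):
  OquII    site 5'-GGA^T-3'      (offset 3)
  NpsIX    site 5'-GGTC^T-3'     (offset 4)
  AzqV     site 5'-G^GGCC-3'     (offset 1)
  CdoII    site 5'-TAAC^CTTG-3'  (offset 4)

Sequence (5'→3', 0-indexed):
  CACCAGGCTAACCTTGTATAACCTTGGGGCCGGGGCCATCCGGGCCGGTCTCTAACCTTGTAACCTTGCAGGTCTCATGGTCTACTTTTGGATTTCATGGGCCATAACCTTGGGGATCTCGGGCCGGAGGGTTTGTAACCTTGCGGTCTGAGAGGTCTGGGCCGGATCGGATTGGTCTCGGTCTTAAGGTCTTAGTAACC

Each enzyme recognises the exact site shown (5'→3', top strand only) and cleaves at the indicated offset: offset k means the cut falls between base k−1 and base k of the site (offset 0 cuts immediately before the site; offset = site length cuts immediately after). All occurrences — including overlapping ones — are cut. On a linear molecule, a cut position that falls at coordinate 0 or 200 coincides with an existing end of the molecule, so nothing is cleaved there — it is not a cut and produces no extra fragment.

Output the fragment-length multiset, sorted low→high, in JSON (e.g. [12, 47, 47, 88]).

[2,5,5,5,6,6,6,6,7,7,8,8,8,8,8,9,9,9,9,9,10,10,10,12,18]

Per-enzyme occurrences:
  OquII (GGAT, off=3): starts [89, 113, 163, 168] → cuts [92, 116, 166, 171]
  NpsIX (GGTCT, off=4): starts [46, 70, 78, 144, 153, 173, 179, 187] → cuts [50, 74, 82, 148, 157, 177, 183, 191]
  AzqV (GGGCC, off=1): starts [26, 32, 41, 98, 120, 158] → cuts [27, 33, 42, 99, 121, 159]
  CdoII (TAACCTTG, off=4): starts [8, 18, 52, 60, 104, 135] → cuts [12, 22, 56, 64, 108, 139]

Pooled cuts: [12, 22, 27, 33, 42, 50, 56, 64, 74, 82, 92, 99, 108, 116, 121, 139, 148, 157, 159, 166, 171, 177, 183, 191]

Fragment lengths:
  [0,12): 12 bp
  [12,22): 10 bp
  [22,27): 5 bp
  [27,33): 6 bp
  [33,42): 9 bp
  [42,50): 8 bp
  [50,56): 6 bp
  [56,64): 8 bp
  [64,74): 10 bp
  [74,82): 8 bp
  [82,92): 10 bp
  [92,99): 7 bp
  [99,108): 9 bp
  [108,116): 8 bp
  [116,121): 5 bp
  [121,139): 18 bp
  [139,148): 9 bp
  [148,157): 9 bp
  [157,159): 2 bp
  [159,166): 7 bp
  [166,171): 5 bp
  [171,177): 6 bp
  [177,183): 6 bp
  [183,191): 8 bp
  [191,200): 9 bp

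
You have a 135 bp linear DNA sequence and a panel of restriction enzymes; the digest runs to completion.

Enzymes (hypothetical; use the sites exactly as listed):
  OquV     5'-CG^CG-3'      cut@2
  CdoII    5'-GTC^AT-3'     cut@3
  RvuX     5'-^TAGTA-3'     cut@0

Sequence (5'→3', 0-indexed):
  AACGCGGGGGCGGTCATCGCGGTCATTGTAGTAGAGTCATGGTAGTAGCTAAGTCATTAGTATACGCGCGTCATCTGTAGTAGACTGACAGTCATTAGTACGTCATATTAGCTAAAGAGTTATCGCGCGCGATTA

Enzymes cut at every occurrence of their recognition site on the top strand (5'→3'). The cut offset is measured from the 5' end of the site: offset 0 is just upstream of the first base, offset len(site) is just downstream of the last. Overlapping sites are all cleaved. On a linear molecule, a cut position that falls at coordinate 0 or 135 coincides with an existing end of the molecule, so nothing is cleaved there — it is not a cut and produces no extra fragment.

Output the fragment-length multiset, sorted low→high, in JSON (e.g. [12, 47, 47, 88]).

[2,2,2,2,2,4,4,4,4,4,5,5,6,9,9,10,11,13,16,21]

Scan for sites:
  OquV CGCG/2: at [2, 17, 64, 66, 123, 125, 127] ⇒ [4, 19, 66, 68, 125, 127, 129]
  CdoII GTCAT/3: at [12, 21, 35, 52, 69, 90, 101] ⇒ [15, 24, 38, 55, 72, 93, 104]
  RvuX TAGTA/0: at [28, 42, 57, 77, 95] ⇒ [28, 42, 57, 77, 95]

Pooled cuts: [4, 15, 19, 24, 28, 38, 42, 55, 57, 66, 68, 72, 77, 93, 95, 104, 125, 127, 129]

Fragments:
  [0,4): 4 bp
  [4,15): 11 bp
  [15,19): 4 bp
  [19,24): 5 bp
  [24,28): 4 bp
  [28,38): 10 bp
  [38,42): 4 bp
  [42,55): 13 bp
  [55,57): 2 bp
  [57,66): 9 bp
  [66,68): 2 bp
  [68,72): 4 bp
  [72,77): 5 bp
  [77,93): 16 bp
  [93,95): 2 bp
  [95,104): 9 bp
  [104,125): 21 bp
  [125,127): 2 bp
  [127,129): 2 bp
  [129,135): 6 bp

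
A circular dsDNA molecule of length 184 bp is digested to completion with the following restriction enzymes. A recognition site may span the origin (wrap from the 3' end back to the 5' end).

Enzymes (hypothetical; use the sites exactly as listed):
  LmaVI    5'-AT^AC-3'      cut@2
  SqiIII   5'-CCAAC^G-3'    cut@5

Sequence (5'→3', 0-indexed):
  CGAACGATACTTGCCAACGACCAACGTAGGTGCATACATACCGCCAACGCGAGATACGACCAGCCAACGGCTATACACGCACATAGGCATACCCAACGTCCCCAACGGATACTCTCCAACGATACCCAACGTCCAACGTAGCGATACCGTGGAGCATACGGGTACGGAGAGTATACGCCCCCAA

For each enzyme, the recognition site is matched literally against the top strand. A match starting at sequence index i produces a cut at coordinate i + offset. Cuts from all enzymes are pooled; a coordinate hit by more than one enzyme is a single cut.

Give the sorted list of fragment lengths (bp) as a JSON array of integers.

Per-enzyme occurrences:
  LmaVI (ATAC, off=2): starts [6, 33, 37, 53, 72, 88, 108, 121, 143, 155, 172] → cuts [8, 35, 39, 55, 74, 90, 110, 123, 145, 157, 174]
  SqiIII (CCAACG, off=5): starts [13, 20, 43, 63, 92, 101, 115, 125, 132, 180] → cuts [1, 18, 25, 48, 68, 97, 106, 120, 130, 137]

Pooled cuts: [1, 8, 18, 25, 35, 39, 48, 55, 68, 74, 90, 97, 106, 110, 120, 123, 130, 137, 145, 157, 174]

Fragment lengths:
  1→8: 7 bp
  8→18: 10 bp
  18→25: 7 bp
  25→35: 10 bp
  35→39: 4 bp
  39→48: 9 bp
  48→55: 7 bp
  55→68: 13 bp
  68→74: 6 bp
  74→90: 16 bp
  90→97: 7 bp
  97→106: 9 bp
  106→110: 4 bp
  110→120: 10 bp
  120→123: 3 bp
  123→130: 7 bp
  130→137: 7 bp
  137→145: 8 bp
  145→157: 12 bp
  157→174: 17 bp
  174→1 (wrap): 184-174+1 = 11 bp

[3,4,4,6,7,7,7,7,7,7,8,9,9,10,10,10,11,12,13,16,17]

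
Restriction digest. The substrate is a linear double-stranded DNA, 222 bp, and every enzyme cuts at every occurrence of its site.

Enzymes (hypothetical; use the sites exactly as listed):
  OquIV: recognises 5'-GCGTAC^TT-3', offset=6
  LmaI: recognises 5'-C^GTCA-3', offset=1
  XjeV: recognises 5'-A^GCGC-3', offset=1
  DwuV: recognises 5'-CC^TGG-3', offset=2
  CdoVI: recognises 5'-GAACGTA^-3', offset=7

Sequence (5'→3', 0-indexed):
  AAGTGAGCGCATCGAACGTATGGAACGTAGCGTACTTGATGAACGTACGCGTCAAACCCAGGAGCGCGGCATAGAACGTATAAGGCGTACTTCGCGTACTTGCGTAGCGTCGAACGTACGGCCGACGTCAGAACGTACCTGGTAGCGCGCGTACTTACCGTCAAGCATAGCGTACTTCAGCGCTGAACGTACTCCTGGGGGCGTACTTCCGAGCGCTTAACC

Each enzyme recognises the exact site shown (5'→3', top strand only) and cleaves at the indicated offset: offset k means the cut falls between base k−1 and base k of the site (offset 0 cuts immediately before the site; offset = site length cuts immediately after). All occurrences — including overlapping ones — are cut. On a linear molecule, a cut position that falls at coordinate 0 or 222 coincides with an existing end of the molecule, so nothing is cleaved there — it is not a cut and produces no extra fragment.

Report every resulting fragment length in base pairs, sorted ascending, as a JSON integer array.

Per-enzyme occurrences:
  OquIV GCGTACTT/6: at [29, 84, 93, 148, 169, 200] ⇒ [35, 90, 99, 154, 175, 206]
  LmaI CGTCA/1: at [49, 125, 158] ⇒ [50, 126, 159]
  XjeV AGCGC/1: at [5, 62, 143, 178, 211] ⇒ [6, 63, 144, 179, 212]
  DwuV CCTGG/2: at [137, 193] ⇒ [139, 195]
  CdoVI GAACGTA/7: at [13, 22, 40, 73, 111, 130, 184] ⇒ [20, 29, 47, 80, 118, 137, 191]

All cut coordinates (distinct, sorted): [6, 20, 29, 35, 47, 50, 63, 80, 90, 99, 118, 126, 137, 139, 144, 154, 159, 175, 179, 191, 195, 206, 212]

Fragment lengths:
  [0,6): 6 bp
  [6,20): 14 bp
  [20,29): 9 bp
  [29,35): 6 bp
  [35,47): 12 bp
  [47,50): 3 bp
  [50,63): 13 bp
  [63,80): 17 bp
  [80,90): 10 bp
  [90,99): 9 bp
  [99,118): 19 bp
  [118,126): 8 bp
  [126,137): 11 bp
  [137,139): 2 bp
  [139,144): 5 bp
  [144,154): 10 bp
  [154,159): 5 bp
  [159,175): 16 bp
  [175,179): 4 bp
  [179,191): 12 bp
  [191,195): 4 bp
  [195,206): 11 bp
  [206,212): 6 bp
  [212,222): 10 bp

[2,3,4,4,5,5,6,6,6,8,9,9,10,10,10,11,11,12,12,13,14,16,17,19]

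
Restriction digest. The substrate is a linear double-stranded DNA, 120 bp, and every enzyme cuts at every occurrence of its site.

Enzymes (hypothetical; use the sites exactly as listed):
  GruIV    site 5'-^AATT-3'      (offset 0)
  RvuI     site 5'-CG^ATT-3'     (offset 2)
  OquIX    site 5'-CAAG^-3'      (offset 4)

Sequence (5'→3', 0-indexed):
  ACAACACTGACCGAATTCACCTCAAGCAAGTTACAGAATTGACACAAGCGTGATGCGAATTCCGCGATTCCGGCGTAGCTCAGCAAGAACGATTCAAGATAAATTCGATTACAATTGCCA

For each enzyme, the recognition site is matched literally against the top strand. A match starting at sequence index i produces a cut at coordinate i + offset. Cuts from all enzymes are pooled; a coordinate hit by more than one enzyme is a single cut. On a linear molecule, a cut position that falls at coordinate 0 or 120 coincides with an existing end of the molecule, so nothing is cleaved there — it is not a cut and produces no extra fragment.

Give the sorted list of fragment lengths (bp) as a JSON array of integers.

[3,4,4,5,6,6,7,8,9,9,12,13,13,21]

Site scan:
  GruIV (AATT, off=0): starts [13, 36, 57, 101, 112] → cuts [13, 36, 57, 101, 112]
  RvuI (CGATT, off=2): starts [64, 89, 105] → cuts [66, 91, 107]
  OquIX (CAAG, off=4): starts [22, 26, 44, 83, 94] → cuts [26, 30, 48, 87, 98]

Pooled cuts: [13, 26, 30, 36, 48, 57, 66, 87, 91, 98, 101, 107, 112]

Fragments:
  [0,13): 13 bp
  [13,26): 13 bp
  [26,30): 4 bp
  [30,36): 6 bp
  [36,48): 12 bp
  [48,57): 9 bp
  [57,66): 9 bp
  [66,87): 21 bp
  [87,91): 4 bp
  [91,98): 7 bp
  [98,101): 3 bp
  [101,107): 6 bp
  [107,112): 5 bp
  [112,120): 8 bp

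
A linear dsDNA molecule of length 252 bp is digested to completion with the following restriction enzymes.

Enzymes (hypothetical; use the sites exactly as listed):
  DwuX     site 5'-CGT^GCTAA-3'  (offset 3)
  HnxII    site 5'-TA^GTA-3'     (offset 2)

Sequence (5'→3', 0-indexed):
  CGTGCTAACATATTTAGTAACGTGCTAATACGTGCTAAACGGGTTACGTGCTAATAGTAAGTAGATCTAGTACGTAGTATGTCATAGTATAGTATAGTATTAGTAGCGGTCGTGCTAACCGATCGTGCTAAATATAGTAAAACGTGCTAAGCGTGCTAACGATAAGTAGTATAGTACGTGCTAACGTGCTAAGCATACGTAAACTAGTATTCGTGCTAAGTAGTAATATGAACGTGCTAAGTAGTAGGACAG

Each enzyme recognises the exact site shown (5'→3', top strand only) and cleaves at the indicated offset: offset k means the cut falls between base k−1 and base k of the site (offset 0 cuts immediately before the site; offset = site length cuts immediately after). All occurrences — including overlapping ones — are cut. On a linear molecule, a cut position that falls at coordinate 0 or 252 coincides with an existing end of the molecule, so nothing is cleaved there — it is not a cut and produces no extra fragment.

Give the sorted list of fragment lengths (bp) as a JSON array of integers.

[3,5,5,5,6,6,7,7,7,8,8,8,8,9,9,9,10,10,10,11,13,13,13,13,14,16,19]

Scan for sites:
  DwuX (CGTGCTAA, off=3): starts [0, 20, 30, 46, 110, 123, 142, 151, 176, 184, 211, 232] → cuts [3, 23, 33, 49, 113, 126, 145, 154, 179, 187, 214, 235]
  HnxII (TAGTA, off=2): starts [14, 54, 67, 74, 84, 89, 94, 100, 134, 166, 171, 204, 220, 241] → cuts [16, 56, 69, 76, 86, 91, 96, 102, 136, 168, 173, 206, 222, 243]

All cut coordinates (distinct, sorted): [3, 16, 23, 33, 49, 56, 69, 76, 86, 91, 96, 102, 113, 126, 136, 145, 154, 168, 173, 179, 187, 206, 214, 222, 235, 243]

Fragments:
  [0,3): 3 bp
  [3,16): 13 bp
  [16,23): 7 bp
  [23,33): 10 bp
  [33,49): 16 bp
  [49,56): 7 bp
  [56,69): 13 bp
  [69,76): 7 bp
  [76,86): 10 bp
  [86,91): 5 bp
  [91,96): 5 bp
  [96,102): 6 bp
  [102,113): 11 bp
  [113,126): 13 bp
  [126,136): 10 bp
  [136,145): 9 bp
  [145,154): 9 bp
  [154,168): 14 bp
  [168,173): 5 bp
  [173,179): 6 bp
  [179,187): 8 bp
  [187,206): 19 bp
  [206,214): 8 bp
  [214,222): 8 bp
  [222,235): 13 bp
  [235,243): 8 bp
  [243,252): 9 bp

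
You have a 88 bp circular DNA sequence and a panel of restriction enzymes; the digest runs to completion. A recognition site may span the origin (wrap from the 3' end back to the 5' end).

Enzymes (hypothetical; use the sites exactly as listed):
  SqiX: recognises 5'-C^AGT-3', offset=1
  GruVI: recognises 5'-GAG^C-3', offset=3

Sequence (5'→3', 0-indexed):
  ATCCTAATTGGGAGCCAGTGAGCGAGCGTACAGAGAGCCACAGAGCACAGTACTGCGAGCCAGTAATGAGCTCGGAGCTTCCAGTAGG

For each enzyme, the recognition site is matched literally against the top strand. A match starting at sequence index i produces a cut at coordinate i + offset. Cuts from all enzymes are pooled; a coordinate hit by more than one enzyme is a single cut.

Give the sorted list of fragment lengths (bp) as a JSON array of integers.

[2,2,3,4,5,6,7,8,9,11,11,20]

Site scan:
  SqiX CAGT/1: at [15, 47, 60, 81] ⇒ [16, 48, 61, 82]
  GruVI GAGC/3: at [11, 19, 23, 34, 42, 56, 67, 74] ⇒ [14, 22, 26, 37, 45, 59, 70, 77]

All cut coordinates (distinct, sorted): [14, 16, 22, 26, 37, 45, 48, 59, 61, 70, 77, 82]

Fragments:
  14→16: 2 bp
  16→22: 6 bp
  22→26: 4 bp
  26→37: 11 bp
  37→45: 8 bp
  45→48: 3 bp
  48→59: 11 bp
  59→61: 2 bp
  61→70: 9 bp
  70→77: 7 bp
  77→82: 5 bp
  82→14 (wrap): 88-82+14 = 20 bp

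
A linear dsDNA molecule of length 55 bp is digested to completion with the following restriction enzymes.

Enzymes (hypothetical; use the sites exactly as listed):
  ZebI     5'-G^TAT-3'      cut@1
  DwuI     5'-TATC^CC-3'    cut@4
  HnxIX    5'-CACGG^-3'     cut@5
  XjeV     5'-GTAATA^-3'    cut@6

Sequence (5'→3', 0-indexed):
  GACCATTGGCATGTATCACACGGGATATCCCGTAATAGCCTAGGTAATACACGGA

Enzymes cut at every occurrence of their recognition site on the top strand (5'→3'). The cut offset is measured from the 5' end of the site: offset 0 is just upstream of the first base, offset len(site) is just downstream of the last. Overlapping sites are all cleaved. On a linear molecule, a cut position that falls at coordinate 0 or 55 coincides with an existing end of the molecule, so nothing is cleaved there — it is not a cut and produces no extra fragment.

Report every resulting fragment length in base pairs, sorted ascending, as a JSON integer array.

Scan for sites:
  ZebI GTAT/1: at [12] ⇒ [13]
  DwuI TATCCC/4: at [25] ⇒ [29]
  HnxIX CACGG/5: at [18, 49] ⇒ [23, 54]
  XjeV GTAATA/6: at [31, 43] ⇒ [37, 49]

Pooled cuts: [13, 23, 29, 37, 49, 54]

Fragment lengths:
  [0,13): 13 bp
  [13,23): 10 bp
  [23,29): 6 bp
  [29,37): 8 bp
  [37,49): 12 bp
  [49,54): 5 bp
  [54,55): 1 bp

[1,5,6,8,10,12,13]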